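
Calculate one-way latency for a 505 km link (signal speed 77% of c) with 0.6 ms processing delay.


Speed = 0.77 * 3e5 km/s = 231000 km/s
Propagation delay = 505 / 231000 = 0.0022 s = 2.1861 ms
Processing delay = 0.6 ms
Total one-way latency = 2.7861 ms


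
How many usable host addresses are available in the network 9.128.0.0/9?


Host bits = 32 - 9 = 23
Total addresses = 2^23 = 8388608
Usable = total - 2 (network and broadcast)
Usable hosts: 8388606


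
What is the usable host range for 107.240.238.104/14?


Network: 107.240.0.0
Broadcast: 107.243.255.255
First usable = network + 1
Last usable = broadcast - 1
Range: 107.240.0.1 to 107.243.255.254


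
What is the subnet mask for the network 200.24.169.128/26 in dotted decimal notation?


/26 means 26 network bits, 6 host bits
Binary: 11111111111111111111111111000000
Mask: 255.255.255.192


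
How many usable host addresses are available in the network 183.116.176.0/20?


Host bits = 32 - 20 = 12
Total addresses = 2^12 = 4096
Usable = total - 2 (network and broadcast)
Usable hosts: 4094


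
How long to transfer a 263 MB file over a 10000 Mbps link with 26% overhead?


Effective throughput = 10000 * (1 - 26/100) = 7400 Mbps
File size in Mb = 263 * 8 = 2104 Mb
Time = 2104 / 7400
Time = 0.2843 seconds


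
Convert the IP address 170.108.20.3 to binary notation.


170 = 10101010
108 = 01101100
20 = 00010100
3 = 00000011
Binary: 10101010.01101100.00010100.00000011


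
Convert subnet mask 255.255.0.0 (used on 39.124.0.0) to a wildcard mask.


Subnet mask: 255.255.0.0
Wildcard = 255.255.255.255 - subnet mask
255 - 255 = 0
255 - 255 = 0
255 - 0 = 255
255 - 0 = 255
Wildcard: 0.0.255.255


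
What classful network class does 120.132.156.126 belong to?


First octet: 120
Binary: 01111000
0xxxxxxx -> Class A (1-126)
Class A, default mask 255.0.0.0 (/8)


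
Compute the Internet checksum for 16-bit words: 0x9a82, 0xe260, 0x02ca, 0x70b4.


Sum all words (with carry folding):
+ 0x9a82 = 0x9a82
+ 0xe260 = 0x7ce3
+ 0x02ca = 0x7fad
+ 0x70b4 = 0xf061
One's complement: ~0xf061
Checksum = 0x0f9e


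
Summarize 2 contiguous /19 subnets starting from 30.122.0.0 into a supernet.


Original prefix: /19
Number of subnets: 2 = 2^1
New prefix = 19 - 1 = 18
Supernet: 30.122.0.0/18


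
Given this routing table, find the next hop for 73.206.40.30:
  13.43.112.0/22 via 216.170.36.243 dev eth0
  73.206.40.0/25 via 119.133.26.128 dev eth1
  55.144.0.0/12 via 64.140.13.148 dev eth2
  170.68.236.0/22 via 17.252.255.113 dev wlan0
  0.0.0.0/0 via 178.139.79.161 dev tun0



Longest prefix match for 73.206.40.30:
  /22 13.43.112.0: no
  /25 73.206.40.0: MATCH
  /12 55.144.0.0: no
  /22 170.68.236.0: no
  /0 0.0.0.0: MATCH
Selected: next-hop 119.133.26.128 via eth1 (matched /25)


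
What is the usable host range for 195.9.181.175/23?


Network: 195.9.180.0
Broadcast: 195.9.181.255
First usable = network + 1
Last usable = broadcast - 1
Range: 195.9.180.1 to 195.9.181.254


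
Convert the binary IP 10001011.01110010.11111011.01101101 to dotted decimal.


10001011 = 139
01110010 = 114
11111011 = 251
01101101 = 109
IP: 139.114.251.109


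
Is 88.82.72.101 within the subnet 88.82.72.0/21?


Subnet network: 88.82.72.0
Test IP AND mask: 88.82.72.0
Yes, 88.82.72.101 is in 88.82.72.0/21


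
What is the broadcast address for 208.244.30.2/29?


Network: 208.244.30.0/29
Host bits = 3
Set all host bits to 1:
Broadcast: 208.244.30.7


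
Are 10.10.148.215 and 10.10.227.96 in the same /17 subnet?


Mask: 255.255.128.0
10.10.148.215 AND mask = 10.10.128.0
10.10.227.96 AND mask = 10.10.128.0
Yes, same subnet (10.10.128.0)


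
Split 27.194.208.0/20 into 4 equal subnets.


New prefix = 20 + 2 = 22
Each subnet has 1024 addresses
  27.194.208.0/22
  27.194.212.0/22
  27.194.216.0/22
  27.194.220.0/22
Subnets: 27.194.208.0/22, 27.194.212.0/22, 27.194.216.0/22, 27.194.220.0/22


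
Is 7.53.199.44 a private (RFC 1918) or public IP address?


RFC 1918 private ranges:
  10.0.0.0/8 (10.0.0.0 - 10.255.255.255)
  172.16.0.0/12 (172.16.0.0 - 172.31.255.255)
  192.168.0.0/16 (192.168.0.0 - 192.168.255.255)
Public (not in any RFC 1918 range)


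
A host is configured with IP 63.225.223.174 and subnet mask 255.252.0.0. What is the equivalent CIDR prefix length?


Binary: 11111111.11111100.00000000.00000000
Count leading 1s
Prefix: /14


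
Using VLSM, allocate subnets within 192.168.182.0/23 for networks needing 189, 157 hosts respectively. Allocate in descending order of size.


189 hosts -> /24 (254 usable): 192.168.182.0/24
157 hosts -> /24 (254 usable): 192.168.183.0/24
Allocation: 192.168.182.0/24 (189 hosts, 254 usable); 192.168.183.0/24 (157 hosts, 254 usable)


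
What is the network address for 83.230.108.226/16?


IP:   01010011.11100110.01101100.11100010
Mask: 11111111.11111111.00000000.00000000
AND operation:
Net:  01010011.11100110.00000000.00000000
Network: 83.230.0.0/16


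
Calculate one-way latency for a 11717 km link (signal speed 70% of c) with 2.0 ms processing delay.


Speed = 0.7 * 3e5 km/s = 210000 km/s
Propagation delay = 11717 / 210000 = 0.0558 s = 55.7952 ms
Processing delay = 2.0 ms
Total one-way latency = 57.7952 ms


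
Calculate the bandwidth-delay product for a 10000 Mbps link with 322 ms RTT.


BDP = bandwidth * RTT
= 10000 Mbps * 322 ms
= 10000 * 1e6 * 322 / 1000 bits
= 3220000000 bits
= 402500000 bytes
= 393066.4062 KB
BDP = 3220000000 bits (402500000 bytes)


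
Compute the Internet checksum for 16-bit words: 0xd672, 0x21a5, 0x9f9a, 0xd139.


Sum all words (with carry folding):
+ 0xd672 = 0xd672
+ 0x21a5 = 0xf817
+ 0x9f9a = 0x97b2
+ 0xd139 = 0x68ec
One's complement: ~0x68ec
Checksum = 0x9713


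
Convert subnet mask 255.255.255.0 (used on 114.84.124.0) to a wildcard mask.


Subnet mask: 255.255.255.0
Wildcard = 255.255.255.255 - subnet mask
255 - 255 = 0
255 - 255 = 0
255 - 255 = 0
255 - 0 = 255
Wildcard: 0.0.0.255


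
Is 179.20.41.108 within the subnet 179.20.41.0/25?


Subnet network: 179.20.41.0
Test IP AND mask: 179.20.41.0
Yes, 179.20.41.108 is in 179.20.41.0/25


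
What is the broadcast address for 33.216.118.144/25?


Network: 33.216.118.128/25
Host bits = 7
Set all host bits to 1:
Broadcast: 33.216.118.255


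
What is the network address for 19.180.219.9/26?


IP:   00010011.10110100.11011011.00001001
Mask: 11111111.11111111.11111111.11000000
AND operation:
Net:  00010011.10110100.11011011.00000000
Network: 19.180.219.0/26


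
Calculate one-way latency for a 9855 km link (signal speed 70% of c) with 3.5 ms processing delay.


Speed = 0.7 * 3e5 km/s = 210000 km/s
Propagation delay = 9855 / 210000 = 0.0469 s = 46.9286 ms
Processing delay = 3.5 ms
Total one-way latency = 50.4286 ms


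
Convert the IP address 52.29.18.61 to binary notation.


52 = 00110100
29 = 00011101
18 = 00010010
61 = 00111101
Binary: 00110100.00011101.00010010.00111101


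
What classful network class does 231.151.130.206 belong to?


First octet: 231
Binary: 11100111
1110xxxx -> Class D (224-239)
Class D (multicast), default mask N/A


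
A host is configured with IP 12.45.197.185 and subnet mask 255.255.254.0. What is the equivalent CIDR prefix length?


Binary: 11111111.11111111.11111110.00000000
Count leading 1s
Prefix: /23


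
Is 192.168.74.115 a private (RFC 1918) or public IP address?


RFC 1918 private ranges:
  10.0.0.0/8 (10.0.0.0 - 10.255.255.255)
  172.16.0.0/12 (172.16.0.0 - 172.31.255.255)
  192.168.0.0/16 (192.168.0.0 - 192.168.255.255)
Private (in 192.168.0.0/16)


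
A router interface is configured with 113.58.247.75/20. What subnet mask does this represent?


/20 means 20 network bits, 12 host bits
Binary: 11111111111111111111000000000000
Mask: 255.255.240.0


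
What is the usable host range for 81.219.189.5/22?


Network: 81.219.188.0
Broadcast: 81.219.191.255
First usable = network + 1
Last usable = broadcast - 1
Range: 81.219.188.1 to 81.219.191.254


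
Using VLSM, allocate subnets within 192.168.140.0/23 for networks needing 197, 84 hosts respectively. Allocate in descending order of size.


197 hosts -> /24 (254 usable): 192.168.140.0/24
84 hosts -> /25 (126 usable): 192.168.141.0/25
Allocation: 192.168.140.0/24 (197 hosts, 254 usable); 192.168.141.0/25 (84 hosts, 126 usable)


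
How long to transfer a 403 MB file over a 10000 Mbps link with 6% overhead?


Effective throughput = 10000 * (1 - 6/100) = 9400 Mbps
File size in Mb = 403 * 8 = 3224 Mb
Time = 3224 / 9400
Time = 0.343 seconds


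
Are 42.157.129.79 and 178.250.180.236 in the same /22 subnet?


Mask: 255.255.252.0
42.157.129.79 AND mask = 42.157.128.0
178.250.180.236 AND mask = 178.250.180.0
No, different subnets (42.157.128.0 vs 178.250.180.0)


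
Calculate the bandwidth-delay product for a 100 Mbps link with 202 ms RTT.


BDP = bandwidth * RTT
= 100 Mbps * 202 ms
= 100 * 1e6 * 202 / 1000 bits
= 20200000 bits
= 2525000 bytes
= 2465.8203 KB
BDP = 20200000 bits (2525000 bytes)


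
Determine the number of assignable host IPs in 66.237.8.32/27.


Host bits = 32 - 27 = 5
Total addresses = 2^5 = 32
Usable = total - 2 (network and broadcast)
Usable hosts: 30


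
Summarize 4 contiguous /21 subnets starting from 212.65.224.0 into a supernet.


Original prefix: /21
Number of subnets: 4 = 2^2
New prefix = 21 - 2 = 19
Supernet: 212.65.224.0/19


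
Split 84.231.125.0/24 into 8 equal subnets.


New prefix = 24 + 3 = 27
Each subnet has 32 addresses
  84.231.125.0/27
  84.231.125.32/27
  84.231.125.64/27
  84.231.125.96/27
  84.231.125.128/27
  84.231.125.160/27
  84.231.125.192/27
  84.231.125.224/27
Subnets: 84.231.125.0/27, 84.231.125.32/27, 84.231.125.64/27, 84.231.125.96/27, 84.231.125.128/27, 84.231.125.160/27, 84.231.125.192/27, 84.231.125.224/27


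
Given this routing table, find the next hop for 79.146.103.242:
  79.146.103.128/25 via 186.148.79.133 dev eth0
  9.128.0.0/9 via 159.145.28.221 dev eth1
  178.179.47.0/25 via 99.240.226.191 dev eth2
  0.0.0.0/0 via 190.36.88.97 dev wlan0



Longest prefix match for 79.146.103.242:
  /25 79.146.103.128: MATCH
  /9 9.128.0.0: no
  /25 178.179.47.0: no
  /0 0.0.0.0: MATCH
Selected: next-hop 186.148.79.133 via eth0 (matched /25)


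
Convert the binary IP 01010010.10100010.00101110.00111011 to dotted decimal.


01010010 = 82
10100010 = 162
00101110 = 46
00111011 = 59
IP: 82.162.46.59


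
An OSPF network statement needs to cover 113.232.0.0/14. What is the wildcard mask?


Subnet mask: 255.252.0.0
Wildcard = 255.255.255.255 - subnet mask
255 - 255 = 0
255 - 252 = 3
255 - 0 = 255
255 - 0 = 255
Wildcard: 0.3.255.255


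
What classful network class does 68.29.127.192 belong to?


First octet: 68
Binary: 01000100
0xxxxxxx -> Class A (1-126)
Class A, default mask 255.0.0.0 (/8)


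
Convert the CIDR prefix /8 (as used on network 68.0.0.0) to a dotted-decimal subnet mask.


/8 means 8 network bits, 24 host bits
Binary: 11111111000000000000000000000000
Mask: 255.0.0.0


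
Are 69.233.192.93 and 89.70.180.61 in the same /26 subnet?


Mask: 255.255.255.192
69.233.192.93 AND mask = 69.233.192.64
89.70.180.61 AND mask = 89.70.180.0
No, different subnets (69.233.192.64 vs 89.70.180.0)


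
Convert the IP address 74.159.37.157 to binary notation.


74 = 01001010
159 = 10011111
37 = 00100101
157 = 10011101
Binary: 01001010.10011111.00100101.10011101


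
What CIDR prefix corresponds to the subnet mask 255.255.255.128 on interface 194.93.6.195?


Binary: 11111111.11111111.11111111.10000000
Count leading 1s
Prefix: /25


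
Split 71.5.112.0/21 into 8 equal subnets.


New prefix = 21 + 3 = 24
Each subnet has 256 addresses
  71.5.112.0/24
  71.5.113.0/24
  71.5.114.0/24
  71.5.115.0/24
  71.5.116.0/24
  71.5.117.0/24
  71.5.118.0/24
  71.5.119.0/24
Subnets: 71.5.112.0/24, 71.5.113.0/24, 71.5.114.0/24, 71.5.115.0/24, 71.5.116.0/24, 71.5.117.0/24, 71.5.118.0/24, 71.5.119.0/24


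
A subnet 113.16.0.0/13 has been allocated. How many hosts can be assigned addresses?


Host bits = 32 - 13 = 19
Total addresses = 2^19 = 524288
Usable = total - 2 (network and broadcast)
Usable hosts: 524286


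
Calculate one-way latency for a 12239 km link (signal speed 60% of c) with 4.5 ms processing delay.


Speed = 0.6 * 3e5 km/s = 180000 km/s
Propagation delay = 12239 / 180000 = 0.068 s = 67.9944 ms
Processing delay = 4.5 ms
Total one-way latency = 72.4944 ms


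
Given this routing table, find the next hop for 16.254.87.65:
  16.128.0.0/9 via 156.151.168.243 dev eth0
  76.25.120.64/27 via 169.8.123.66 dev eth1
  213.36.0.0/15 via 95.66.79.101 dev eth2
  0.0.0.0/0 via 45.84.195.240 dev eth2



Longest prefix match for 16.254.87.65:
  /9 16.128.0.0: MATCH
  /27 76.25.120.64: no
  /15 213.36.0.0: no
  /0 0.0.0.0: MATCH
Selected: next-hop 156.151.168.243 via eth0 (matched /9)


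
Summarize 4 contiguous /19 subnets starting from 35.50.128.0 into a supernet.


Original prefix: /19
Number of subnets: 4 = 2^2
New prefix = 19 - 2 = 17
Supernet: 35.50.128.0/17


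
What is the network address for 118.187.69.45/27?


IP:   01110110.10111011.01000101.00101101
Mask: 11111111.11111111.11111111.11100000
AND operation:
Net:  01110110.10111011.01000101.00100000
Network: 118.187.69.32/27


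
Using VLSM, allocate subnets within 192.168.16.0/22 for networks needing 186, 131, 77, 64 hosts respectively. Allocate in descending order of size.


186 hosts -> /24 (254 usable): 192.168.16.0/24
131 hosts -> /24 (254 usable): 192.168.17.0/24
77 hosts -> /25 (126 usable): 192.168.18.0/25
64 hosts -> /25 (126 usable): 192.168.18.128/25
Allocation: 192.168.16.0/24 (186 hosts, 254 usable); 192.168.17.0/24 (131 hosts, 254 usable); 192.168.18.0/25 (77 hosts, 126 usable); 192.168.18.128/25 (64 hosts, 126 usable)


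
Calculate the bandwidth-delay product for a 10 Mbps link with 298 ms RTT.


BDP = bandwidth * RTT
= 10 Mbps * 298 ms
= 10 * 1e6 * 298 / 1000 bits
= 2980000 bits
= 372500 bytes
= 363.7695 KB
BDP = 2980000 bits (372500 bytes)


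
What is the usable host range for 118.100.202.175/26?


Network: 118.100.202.128
Broadcast: 118.100.202.191
First usable = network + 1
Last usable = broadcast - 1
Range: 118.100.202.129 to 118.100.202.190


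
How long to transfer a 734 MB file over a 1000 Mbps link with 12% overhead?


Effective throughput = 1000 * (1 - 12/100) = 880 Mbps
File size in Mb = 734 * 8 = 5872 Mb
Time = 5872 / 880
Time = 6.6727 seconds


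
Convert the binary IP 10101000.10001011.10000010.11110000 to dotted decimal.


10101000 = 168
10001011 = 139
10000010 = 130
11110000 = 240
IP: 168.139.130.240


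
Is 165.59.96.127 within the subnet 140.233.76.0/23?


Subnet network: 140.233.76.0
Test IP AND mask: 165.59.96.0
No, 165.59.96.127 is not in 140.233.76.0/23


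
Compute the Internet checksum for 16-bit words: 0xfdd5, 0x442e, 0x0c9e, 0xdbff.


Sum all words (with carry folding):
+ 0xfdd5 = 0xfdd5
+ 0x442e = 0x4204
+ 0x0c9e = 0x4ea2
+ 0xdbff = 0x2aa2
One's complement: ~0x2aa2
Checksum = 0xd55d


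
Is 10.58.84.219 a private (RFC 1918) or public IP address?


RFC 1918 private ranges:
  10.0.0.0/8 (10.0.0.0 - 10.255.255.255)
  172.16.0.0/12 (172.16.0.0 - 172.31.255.255)
  192.168.0.0/16 (192.168.0.0 - 192.168.255.255)
Private (in 10.0.0.0/8)


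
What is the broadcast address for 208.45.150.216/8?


Network: 208.0.0.0/8
Host bits = 24
Set all host bits to 1:
Broadcast: 208.255.255.255


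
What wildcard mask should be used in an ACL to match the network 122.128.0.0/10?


Subnet mask: 255.192.0.0
Wildcard = 255.255.255.255 - subnet mask
255 - 255 = 0
255 - 192 = 63
255 - 0 = 255
255 - 0 = 255
Wildcard: 0.63.255.255


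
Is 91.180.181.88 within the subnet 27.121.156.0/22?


Subnet network: 27.121.156.0
Test IP AND mask: 91.180.180.0
No, 91.180.181.88 is not in 27.121.156.0/22


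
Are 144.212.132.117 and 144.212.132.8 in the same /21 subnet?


Mask: 255.255.248.0
144.212.132.117 AND mask = 144.212.128.0
144.212.132.8 AND mask = 144.212.128.0
Yes, same subnet (144.212.128.0)


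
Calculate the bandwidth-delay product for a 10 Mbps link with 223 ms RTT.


BDP = bandwidth * RTT
= 10 Mbps * 223 ms
= 10 * 1e6 * 223 / 1000 bits
= 2230000 bits
= 278750 bytes
= 272.2168 KB
BDP = 2230000 bits (278750 bytes)


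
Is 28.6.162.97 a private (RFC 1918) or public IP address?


RFC 1918 private ranges:
  10.0.0.0/8 (10.0.0.0 - 10.255.255.255)
  172.16.0.0/12 (172.16.0.0 - 172.31.255.255)
  192.168.0.0/16 (192.168.0.0 - 192.168.255.255)
Public (not in any RFC 1918 range)


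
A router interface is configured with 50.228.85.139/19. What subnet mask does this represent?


/19 means 19 network bits, 13 host bits
Binary: 11111111111111111110000000000000
Mask: 255.255.224.0


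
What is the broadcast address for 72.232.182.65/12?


Network: 72.224.0.0/12
Host bits = 20
Set all host bits to 1:
Broadcast: 72.239.255.255


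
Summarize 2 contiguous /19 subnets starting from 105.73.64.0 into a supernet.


Original prefix: /19
Number of subnets: 2 = 2^1
New prefix = 19 - 1 = 18
Supernet: 105.73.64.0/18


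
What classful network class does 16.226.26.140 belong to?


First octet: 16
Binary: 00010000
0xxxxxxx -> Class A (1-126)
Class A, default mask 255.0.0.0 (/8)


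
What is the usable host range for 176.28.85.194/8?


Network: 176.0.0.0
Broadcast: 176.255.255.255
First usable = network + 1
Last usable = broadcast - 1
Range: 176.0.0.1 to 176.255.255.254


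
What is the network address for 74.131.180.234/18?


IP:   01001010.10000011.10110100.11101010
Mask: 11111111.11111111.11000000.00000000
AND operation:
Net:  01001010.10000011.10000000.00000000
Network: 74.131.128.0/18


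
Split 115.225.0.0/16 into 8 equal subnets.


New prefix = 16 + 3 = 19
Each subnet has 8192 addresses
  115.225.0.0/19
  115.225.32.0/19
  115.225.64.0/19
  115.225.96.0/19
  115.225.128.0/19
  115.225.160.0/19
  115.225.192.0/19
  115.225.224.0/19
Subnets: 115.225.0.0/19, 115.225.32.0/19, 115.225.64.0/19, 115.225.96.0/19, 115.225.128.0/19, 115.225.160.0/19, 115.225.192.0/19, 115.225.224.0/19


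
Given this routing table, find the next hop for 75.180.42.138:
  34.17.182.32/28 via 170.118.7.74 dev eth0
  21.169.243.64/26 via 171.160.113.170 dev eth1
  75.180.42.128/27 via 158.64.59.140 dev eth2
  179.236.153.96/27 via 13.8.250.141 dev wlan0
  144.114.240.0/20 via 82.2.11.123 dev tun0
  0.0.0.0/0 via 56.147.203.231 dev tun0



Longest prefix match for 75.180.42.138:
  /28 34.17.182.32: no
  /26 21.169.243.64: no
  /27 75.180.42.128: MATCH
  /27 179.236.153.96: no
  /20 144.114.240.0: no
  /0 0.0.0.0: MATCH
Selected: next-hop 158.64.59.140 via eth2 (matched /27)


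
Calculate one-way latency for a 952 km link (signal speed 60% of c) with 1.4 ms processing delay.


Speed = 0.6 * 3e5 km/s = 180000 km/s
Propagation delay = 952 / 180000 = 0.0053 s = 5.2889 ms
Processing delay = 1.4 ms
Total one-way latency = 6.6889 ms


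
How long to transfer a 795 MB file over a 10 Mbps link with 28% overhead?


Effective throughput = 10 * (1 - 28/100) = 7.2 Mbps
File size in Mb = 795 * 8 = 6360 Mb
Time = 6360 / 7.2
Time = 883.3333 seconds


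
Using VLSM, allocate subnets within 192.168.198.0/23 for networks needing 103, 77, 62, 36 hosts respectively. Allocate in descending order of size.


103 hosts -> /25 (126 usable): 192.168.198.0/25
77 hosts -> /25 (126 usable): 192.168.198.128/25
62 hosts -> /26 (62 usable): 192.168.199.0/26
36 hosts -> /26 (62 usable): 192.168.199.64/26
Allocation: 192.168.198.0/25 (103 hosts, 126 usable); 192.168.198.128/25 (77 hosts, 126 usable); 192.168.199.0/26 (62 hosts, 62 usable); 192.168.199.64/26 (36 hosts, 62 usable)


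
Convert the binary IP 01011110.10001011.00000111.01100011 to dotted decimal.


01011110 = 94
10001011 = 139
00000111 = 7
01100011 = 99
IP: 94.139.7.99


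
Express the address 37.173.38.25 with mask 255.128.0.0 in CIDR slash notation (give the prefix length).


Binary: 11111111.10000000.00000000.00000000
Count leading 1s
Prefix: /9


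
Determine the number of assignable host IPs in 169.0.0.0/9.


Host bits = 32 - 9 = 23
Total addresses = 2^23 = 8388608
Usable = total - 2 (network and broadcast)
Usable hosts: 8388606


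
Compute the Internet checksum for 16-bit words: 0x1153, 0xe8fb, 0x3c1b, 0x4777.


Sum all words (with carry folding):
+ 0x1153 = 0x1153
+ 0xe8fb = 0xfa4e
+ 0x3c1b = 0x366a
+ 0x4777 = 0x7de1
One's complement: ~0x7de1
Checksum = 0x821e


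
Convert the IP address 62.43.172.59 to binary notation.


62 = 00111110
43 = 00101011
172 = 10101100
59 = 00111011
Binary: 00111110.00101011.10101100.00111011


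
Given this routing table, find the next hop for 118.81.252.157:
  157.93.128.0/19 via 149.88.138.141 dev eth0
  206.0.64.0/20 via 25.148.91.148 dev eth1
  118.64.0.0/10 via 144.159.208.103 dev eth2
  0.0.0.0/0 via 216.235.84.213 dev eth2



Longest prefix match for 118.81.252.157:
  /19 157.93.128.0: no
  /20 206.0.64.0: no
  /10 118.64.0.0: MATCH
  /0 0.0.0.0: MATCH
Selected: next-hop 144.159.208.103 via eth2 (matched /10)


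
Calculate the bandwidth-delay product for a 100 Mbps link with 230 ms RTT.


BDP = bandwidth * RTT
= 100 Mbps * 230 ms
= 100 * 1e6 * 230 / 1000 bits
= 23000000 bits
= 2875000 bytes
= 2807.6172 KB
BDP = 23000000 bits (2875000 bytes)


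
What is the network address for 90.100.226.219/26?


IP:   01011010.01100100.11100010.11011011
Mask: 11111111.11111111.11111111.11000000
AND operation:
Net:  01011010.01100100.11100010.11000000
Network: 90.100.226.192/26


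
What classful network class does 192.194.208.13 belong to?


First octet: 192
Binary: 11000000
110xxxxx -> Class C (192-223)
Class C, default mask 255.255.255.0 (/24)


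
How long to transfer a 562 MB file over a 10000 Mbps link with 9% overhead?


Effective throughput = 10000 * (1 - 9/100) = 9100 Mbps
File size in Mb = 562 * 8 = 4496 Mb
Time = 4496 / 9100
Time = 0.4941 seconds


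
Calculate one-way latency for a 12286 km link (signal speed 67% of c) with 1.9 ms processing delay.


Speed = 0.67 * 3e5 km/s = 201000 km/s
Propagation delay = 12286 / 201000 = 0.0611 s = 61.1244 ms
Processing delay = 1.9 ms
Total one-way latency = 63.0244 ms


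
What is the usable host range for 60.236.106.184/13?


Network: 60.232.0.0
Broadcast: 60.239.255.255
First usable = network + 1
Last usable = broadcast - 1
Range: 60.232.0.1 to 60.239.255.254


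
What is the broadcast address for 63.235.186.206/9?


Network: 63.128.0.0/9
Host bits = 23
Set all host bits to 1:
Broadcast: 63.255.255.255


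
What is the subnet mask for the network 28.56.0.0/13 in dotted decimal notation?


/13 means 13 network bits, 19 host bits
Binary: 11111111111110000000000000000000
Mask: 255.248.0.0


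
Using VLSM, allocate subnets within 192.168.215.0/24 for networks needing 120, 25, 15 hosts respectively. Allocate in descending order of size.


120 hosts -> /25 (126 usable): 192.168.215.0/25
25 hosts -> /27 (30 usable): 192.168.215.128/27
15 hosts -> /27 (30 usable): 192.168.215.160/27
Allocation: 192.168.215.0/25 (120 hosts, 126 usable); 192.168.215.128/27 (25 hosts, 30 usable); 192.168.215.160/27 (15 hosts, 30 usable)


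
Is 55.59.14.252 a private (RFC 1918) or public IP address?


RFC 1918 private ranges:
  10.0.0.0/8 (10.0.0.0 - 10.255.255.255)
  172.16.0.0/12 (172.16.0.0 - 172.31.255.255)
  192.168.0.0/16 (192.168.0.0 - 192.168.255.255)
Public (not in any RFC 1918 range)


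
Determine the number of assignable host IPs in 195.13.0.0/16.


Host bits = 32 - 16 = 16
Total addresses = 2^16 = 65536
Usable = total - 2 (network and broadcast)
Usable hosts: 65534


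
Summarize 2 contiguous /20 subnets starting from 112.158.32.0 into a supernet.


Original prefix: /20
Number of subnets: 2 = 2^1
New prefix = 20 - 1 = 19
Supernet: 112.158.32.0/19


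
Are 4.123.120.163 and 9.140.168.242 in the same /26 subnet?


Mask: 255.255.255.192
4.123.120.163 AND mask = 4.123.120.128
9.140.168.242 AND mask = 9.140.168.192
No, different subnets (4.123.120.128 vs 9.140.168.192)


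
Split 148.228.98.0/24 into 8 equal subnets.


New prefix = 24 + 3 = 27
Each subnet has 32 addresses
  148.228.98.0/27
  148.228.98.32/27
  148.228.98.64/27
  148.228.98.96/27
  148.228.98.128/27
  148.228.98.160/27
  148.228.98.192/27
  148.228.98.224/27
Subnets: 148.228.98.0/27, 148.228.98.32/27, 148.228.98.64/27, 148.228.98.96/27, 148.228.98.128/27, 148.228.98.160/27, 148.228.98.192/27, 148.228.98.224/27


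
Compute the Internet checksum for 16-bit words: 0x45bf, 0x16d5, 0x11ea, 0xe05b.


Sum all words (with carry folding):
+ 0x45bf = 0x45bf
+ 0x16d5 = 0x5c94
+ 0x11ea = 0x6e7e
+ 0xe05b = 0x4eda
One's complement: ~0x4eda
Checksum = 0xb125


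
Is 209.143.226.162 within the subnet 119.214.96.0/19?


Subnet network: 119.214.96.0
Test IP AND mask: 209.143.224.0
No, 209.143.226.162 is not in 119.214.96.0/19


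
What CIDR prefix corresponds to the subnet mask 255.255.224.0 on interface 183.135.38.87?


Binary: 11111111.11111111.11100000.00000000
Count leading 1s
Prefix: /19


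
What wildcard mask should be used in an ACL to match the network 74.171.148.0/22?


Subnet mask: 255.255.252.0
Wildcard = 255.255.255.255 - subnet mask
255 - 255 = 0
255 - 255 = 0
255 - 252 = 3
255 - 0 = 255
Wildcard: 0.0.3.255


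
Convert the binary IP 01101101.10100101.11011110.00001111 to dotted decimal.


01101101 = 109
10100101 = 165
11011110 = 222
00001111 = 15
IP: 109.165.222.15


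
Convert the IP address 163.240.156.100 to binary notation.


163 = 10100011
240 = 11110000
156 = 10011100
100 = 01100100
Binary: 10100011.11110000.10011100.01100100


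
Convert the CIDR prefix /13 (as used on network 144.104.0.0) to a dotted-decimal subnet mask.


/13 means 13 network bits, 19 host bits
Binary: 11111111111110000000000000000000
Mask: 255.248.0.0


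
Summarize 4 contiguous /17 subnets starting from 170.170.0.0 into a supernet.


Original prefix: /17
Number of subnets: 4 = 2^2
New prefix = 17 - 2 = 15
Supernet: 170.170.0.0/15


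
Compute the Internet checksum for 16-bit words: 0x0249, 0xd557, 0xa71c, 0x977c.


Sum all words (with carry folding):
+ 0x0249 = 0x0249
+ 0xd557 = 0xd7a0
+ 0xa71c = 0x7ebd
+ 0x977c = 0x163a
One's complement: ~0x163a
Checksum = 0xe9c5


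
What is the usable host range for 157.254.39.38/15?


Network: 157.254.0.0
Broadcast: 157.255.255.255
First usable = network + 1
Last usable = broadcast - 1
Range: 157.254.0.1 to 157.255.255.254


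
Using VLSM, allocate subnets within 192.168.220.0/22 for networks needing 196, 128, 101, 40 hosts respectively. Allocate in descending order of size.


196 hosts -> /24 (254 usable): 192.168.220.0/24
128 hosts -> /24 (254 usable): 192.168.221.0/24
101 hosts -> /25 (126 usable): 192.168.222.0/25
40 hosts -> /26 (62 usable): 192.168.222.128/26
Allocation: 192.168.220.0/24 (196 hosts, 254 usable); 192.168.221.0/24 (128 hosts, 254 usable); 192.168.222.0/25 (101 hosts, 126 usable); 192.168.222.128/26 (40 hosts, 62 usable)


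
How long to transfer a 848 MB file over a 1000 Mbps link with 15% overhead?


Effective throughput = 1000 * (1 - 15/100) = 850 Mbps
File size in Mb = 848 * 8 = 6784 Mb
Time = 6784 / 850
Time = 7.9812 seconds


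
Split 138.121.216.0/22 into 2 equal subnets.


New prefix = 22 + 1 = 23
Each subnet has 512 addresses
  138.121.216.0/23
  138.121.218.0/23
Subnets: 138.121.216.0/23, 138.121.218.0/23


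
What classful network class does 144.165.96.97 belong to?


First octet: 144
Binary: 10010000
10xxxxxx -> Class B (128-191)
Class B, default mask 255.255.0.0 (/16)


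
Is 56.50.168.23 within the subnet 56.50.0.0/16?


Subnet network: 56.50.0.0
Test IP AND mask: 56.50.0.0
Yes, 56.50.168.23 is in 56.50.0.0/16


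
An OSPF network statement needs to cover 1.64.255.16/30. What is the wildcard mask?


Subnet mask: 255.255.255.252
Wildcard = 255.255.255.255 - subnet mask
255 - 255 = 0
255 - 255 = 0
255 - 255 = 0
255 - 252 = 3
Wildcard: 0.0.0.3


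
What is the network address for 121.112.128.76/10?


IP:   01111001.01110000.10000000.01001100
Mask: 11111111.11000000.00000000.00000000
AND operation:
Net:  01111001.01000000.00000000.00000000
Network: 121.64.0.0/10


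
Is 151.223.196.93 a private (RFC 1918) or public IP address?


RFC 1918 private ranges:
  10.0.0.0/8 (10.0.0.0 - 10.255.255.255)
  172.16.0.0/12 (172.16.0.0 - 172.31.255.255)
  192.168.0.0/16 (192.168.0.0 - 192.168.255.255)
Public (not in any RFC 1918 range)


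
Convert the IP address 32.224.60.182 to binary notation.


32 = 00100000
224 = 11100000
60 = 00111100
182 = 10110110
Binary: 00100000.11100000.00111100.10110110


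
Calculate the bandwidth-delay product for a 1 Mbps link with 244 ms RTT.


BDP = bandwidth * RTT
= 1 Mbps * 244 ms
= 1 * 1e6 * 244 / 1000 bits
= 244000 bits
= 30500 bytes
= 29.7852 KB
BDP = 244000 bits (30500 bytes)


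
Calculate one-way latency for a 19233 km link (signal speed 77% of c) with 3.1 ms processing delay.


Speed = 0.77 * 3e5 km/s = 231000 km/s
Propagation delay = 19233 / 231000 = 0.0833 s = 83.2597 ms
Processing delay = 3.1 ms
Total one-way latency = 86.3597 ms


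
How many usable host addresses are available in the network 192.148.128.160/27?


Host bits = 32 - 27 = 5
Total addresses = 2^5 = 32
Usable = total - 2 (network and broadcast)
Usable hosts: 30


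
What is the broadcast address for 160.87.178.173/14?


Network: 160.84.0.0/14
Host bits = 18
Set all host bits to 1:
Broadcast: 160.87.255.255


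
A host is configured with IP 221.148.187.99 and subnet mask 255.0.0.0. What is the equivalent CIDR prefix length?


Binary: 11111111.00000000.00000000.00000000
Count leading 1s
Prefix: /8


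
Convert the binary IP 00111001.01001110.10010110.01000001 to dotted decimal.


00111001 = 57
01001110 = 78
10010110 = 150
01000001 = 65
IP: 57.78.150.65


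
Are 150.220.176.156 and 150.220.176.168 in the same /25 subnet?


Mask: 255.255.255.128
150.220.176.156 AND mask = 150.220.176.128
150.220.176.168 AND mask = 150.220.176.128
Yes, same subnet (150.220.176.128)


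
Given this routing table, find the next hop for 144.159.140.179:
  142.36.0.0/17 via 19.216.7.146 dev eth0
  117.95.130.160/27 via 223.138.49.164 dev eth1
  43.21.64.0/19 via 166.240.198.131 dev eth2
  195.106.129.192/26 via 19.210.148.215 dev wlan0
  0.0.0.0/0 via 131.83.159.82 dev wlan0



Longest prefix match for 144.159.140.179:
  /17 142.36.0.0: no
  /27 117.95.130.160: no
  /19 43.21.64.0: no
  /26 195.106.129.192: no
  /0 0.0.0.0: MATCH
Selected: next-hop 131.83.159.82 via wlan0 (matched /0)


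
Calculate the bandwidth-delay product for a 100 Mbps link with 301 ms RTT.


BDP = bandwidth * RTT
= 100 Mbps * 301 ms
= 100 * 1e6 * 301 / 1000 bits
= 30100000 bits
= 3762500 bytes
= 3674.3164 KB
BDP = 30100000 bits (3762500 bytes)


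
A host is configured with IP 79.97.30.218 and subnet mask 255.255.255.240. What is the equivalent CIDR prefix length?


Binary: 11111111.11111111.11111111.11110000
Count leading 1s
Prefix: /28


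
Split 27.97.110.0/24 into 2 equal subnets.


New prefix = 24 + 1 = 25
Each subnet has 128 addresses
  27.97.110.0/25
  27.97.110.128/25
Subnets: 27.97.110.0/25, 27.97.110.128/25


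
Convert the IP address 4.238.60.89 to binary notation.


4 = 00000100
238 = 11101110
60 = 00111100
89 = 01011001
Binary: 00000100.11101110.00111100.01011001


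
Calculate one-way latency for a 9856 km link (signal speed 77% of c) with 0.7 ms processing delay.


Speed = 0.77 * 3e5 km/s = 231000 km/s
Propagation delay = 9856 / 231000 = 0.0427 s = 42.6667 ms
Processing delay = 0.7 ms
Total one-way latency = 43.3667 ms


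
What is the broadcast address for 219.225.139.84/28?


Network: 219.225.139.80/28
Host bits = 4
Set all host bits to 1:
Broadcast: 219.225.139.95


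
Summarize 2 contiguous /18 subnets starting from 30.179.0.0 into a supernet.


Original prefix: /18
Number of subnets: 2 = 2^1
New prefix = 18 - 1 = 17
Supernet: 30.179.0.0/17


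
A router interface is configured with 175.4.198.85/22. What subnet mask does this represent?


/22 means 22 network bits, 10 host bits
Binary: 11111111111111111111110000000000
Mask: 255.255.252.0


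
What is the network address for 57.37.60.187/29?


IP:   00111001.00100101.00111100.10111011
Mask: 11111111.11111111.11111111.11111000
AND operation:
Net:  00111001.00100101.00111100.10111000
Network: 57.37.60.184/29


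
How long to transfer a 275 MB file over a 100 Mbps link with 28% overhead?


Effective throughput = 100 * (1 - 28/100) = 72 Mbps
File size in Mb = 275 * 8 = 2200 Mb
Time = 2200 / 72
Time = 30.5556 seconds


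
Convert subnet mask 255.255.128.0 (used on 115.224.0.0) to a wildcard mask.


Subnet mask: 255.255.128.0
Wildcard = 255.255.255.255 - subnet mask
255 - 255 = 0
255 - 255 = 0
255 - 128 = 127
255 - 0 = 255
Wildcard: 0.0.127.255


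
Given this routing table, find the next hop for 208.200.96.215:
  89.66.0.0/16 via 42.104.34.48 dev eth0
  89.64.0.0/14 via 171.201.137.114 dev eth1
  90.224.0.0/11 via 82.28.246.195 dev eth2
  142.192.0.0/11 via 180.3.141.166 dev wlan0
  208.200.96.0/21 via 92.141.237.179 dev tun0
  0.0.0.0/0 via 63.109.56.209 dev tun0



Longest prefix match for 208.200.96.215:
  /16 89.66.0.0: no
  /14 89.64.0.0: no
  /11 90.224.0.0: no
  /11 142.192.0.0: no
  /21 208.200.96.0: MATCH
  /0 0.0.0.0: MATCH
Selected: next-hop 92.141.237.179 via tun0 (matched /21)


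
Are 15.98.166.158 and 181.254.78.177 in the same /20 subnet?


Mask: 255.255.240.0
15.98.166.158 AND mask = 15.98.160.0
181.254.78.177 AND mask = 181.254.64.0
No, different subnets (15.98.160.0 vs 181.254.64.0)


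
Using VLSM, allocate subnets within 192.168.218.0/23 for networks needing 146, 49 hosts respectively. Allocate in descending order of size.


146 hosts -> /24 (254 usable): 192.168.218.0/24
49 hosts -> /26 (62 usable): 192.168.219.0/26
Allocation: 192.168.218.0/24 (146 hosts, 254 usable); 192.168.219.0/26 (49 hosts, 62 usable)


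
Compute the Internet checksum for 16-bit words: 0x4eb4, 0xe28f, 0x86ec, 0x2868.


Sum all words (with carry folding):
+ 0x4eb4 = 0x4eb4
+ 0xe28f = 0x3144
+ 0x86ec = 0xb830
+ 0x2868 = 0xe098
One's complement: ~0xe098
Checksum = 0x1f67


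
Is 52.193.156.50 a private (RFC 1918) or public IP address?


RFC 1918 private ranges:
  10.0.0.0/8 (10.0.0.0 - 10.255.255.255)
  172.16.0.0/12 (172.16.0.0 - 172.31.255.255)
  192.168.0.0/16 (192.168.0.0 - 192.168.255.255)
Public (not in any RFC 1918 range)


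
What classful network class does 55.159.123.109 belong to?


First octet: 55
Binary: 00110111
0xxxxxxx -> Class A (1-126)
Class A, default mask 255.0.0.0 (/8)


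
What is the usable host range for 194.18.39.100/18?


Network: 194.18.0.0
Broadcast: 194.18.63.255
First usable = network + 1
Last usable = broadcast - 1
Range: 194.18.0.1 to 194.18.63.254


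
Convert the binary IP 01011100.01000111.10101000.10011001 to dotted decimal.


01011100 = 92
01000111 = 71
10101000 = 168
10011001 = 153
IP: 92.71.168.153


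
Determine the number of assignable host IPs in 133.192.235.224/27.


Host bits = 32 - 27 = 5
Total addresses = 2^5 = 32
Usable = total - 2 (network and broadcast)
Usable hosts: 30


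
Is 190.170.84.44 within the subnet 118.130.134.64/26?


Subnet network: 118.130.134.64
Test IP AND mask: 190.170.84.0
No, 190.170.84.44 is not in 118.130.134.64/26


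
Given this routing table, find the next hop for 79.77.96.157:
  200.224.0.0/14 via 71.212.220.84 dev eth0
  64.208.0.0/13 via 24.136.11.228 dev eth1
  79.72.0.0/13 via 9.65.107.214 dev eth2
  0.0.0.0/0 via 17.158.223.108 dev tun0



Longest prefix match for 79.77.96.157:
  /14 200.224.0.0: no
  /13 64.208.0.0: no
  /13 79.72.0.0: MATCH
  /0 0.0.0.0: MATCH
Selected: next-hop 9.65.107.214 via eth2 (matched /13)


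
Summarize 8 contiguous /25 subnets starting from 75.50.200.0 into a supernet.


Original prefix: /25
Number of subnets: 8 = 2^3
New prefix = 25 - 3 = 22
Supernet: 75.50.200.0/22


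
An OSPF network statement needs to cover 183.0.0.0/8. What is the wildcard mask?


Subnet mask: 255.0.0.0
Wildcard = 255.255.255.255 - subnet mask
255 - 255 = 0
255 - 0 = 255
255 - 0 = 255
255 - 0 = 255
Wildcard: 0.255.255.255


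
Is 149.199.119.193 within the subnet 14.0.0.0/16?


Subnet network: 14.0.0.0
Test IP AND mask: 149.199.0.0
No, 149.199.119.193 is not in 14.0.0.0/16


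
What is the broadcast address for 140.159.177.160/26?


Network: 140.159.177.128/26
Host bits = 6
Set all host bits to 1:
Broadcast: 140.159.177.191


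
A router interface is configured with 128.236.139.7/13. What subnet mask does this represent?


/13 means 13 network bits, 19 host bits
Binary: 11111111111110000000000000000000
Mask: 255.248.0.0


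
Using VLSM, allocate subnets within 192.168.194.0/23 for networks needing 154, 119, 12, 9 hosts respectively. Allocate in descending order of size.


154 hosts -> /24 (254 usable): 192.168.194.0/24
119 hosts -> /25 (126 usable): 192.168.195.0/25
12 hosts -> /28 (14 usable): 192.168.195.128/28
9 hosts -> /28 (14 usable): 192.168.195.144/28
Allocation: 192.168.194.0/24 (154 hosts, 254 usable); 192.168.195.0/25 (119 hosts, 126 usable); 192.168.195.128/28 (12 hosts, 14 usable); 192.168.195.144/28 (9 hosts, 14 usable)


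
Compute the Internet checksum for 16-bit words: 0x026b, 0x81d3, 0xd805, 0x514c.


Sum all words (with carry folding):
+ 0x026b = 0x026b
+ 0x81d3 = 0x843e
+ 0xd805 = 0x5c44
+ 0x514c = 0xad90
One's complement: ~0xad90
Checksum = 0x526f


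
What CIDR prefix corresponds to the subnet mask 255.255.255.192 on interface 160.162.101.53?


Binary: 11111111.11111111.11111111.11000000
Count leading 1s
Prefix: /26


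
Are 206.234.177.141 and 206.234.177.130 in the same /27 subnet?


Mask: 255.255.255.224
206.234.177.141 AND mask = 206.234.177.128
206.234.177.130 AND mask = 206.234.177.128
Yes, same subnet (206.234.177.128)


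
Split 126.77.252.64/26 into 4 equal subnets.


New prefix = 26 + 2 = 28
Each subnet has 16 addresses
  126.77.252.64/28
  126.77.252.80/28
  126.77.252.96/28
  126.77.252.112/28
Subnets: 126.77.252.64/28, 126.77.252.80/28, 126.77.252.96/28, 126.77.252.112/28


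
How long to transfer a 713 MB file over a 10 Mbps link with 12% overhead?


Effective throughput = 10 * (1 - 12/100) = 8.8 Mbps
File size in Mb = 713 * 8 = 5704 Mb
Time = 5704 / 8.8
Time = 648.1818 seconds


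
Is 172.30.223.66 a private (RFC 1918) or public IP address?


RFC 1918 private ranges:
  10.0.0.0/8 (10.0.0.0 - 10.255.255.255)
  172.16.0.0/12 (172.16.0.0 - 172.31.255.255)
  192.168.0.0/16 (192.168.0.0 - 192.168.255.255)
Private (in 172.16.0.0/12)


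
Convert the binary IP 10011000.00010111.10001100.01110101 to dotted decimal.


10011000 = 152
00010111 = 23
10001100 = 140
01110101 = 117
IP: 152.23.140.117


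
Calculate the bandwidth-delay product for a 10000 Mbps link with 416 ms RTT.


BDP = bandwidth * RTT
= 10000 Mbps * 416 ms
= 10000 * 1e6 * 416 / 1000 bits
= 4160000000 bits
= 520000000 bytes
= 507812.5 KB
BDP = 4160000000 bits (520000000 bytes)


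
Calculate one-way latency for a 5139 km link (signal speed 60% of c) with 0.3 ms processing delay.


Speed = 0.6 * 3e5 km/s = 180000 km/s
Propagation delay = 5139 / 180000 = 0.0285 s = 28.55 ms
Processing delay = 0.3 ms
Total one-way latency = 28.85 ms


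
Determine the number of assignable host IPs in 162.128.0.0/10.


Host bits = 32 - 10 = 22
Total addresses = 2^22 = 4194304
Usable = total - 2 (network and broadcast)
Usable hosts: 4194302
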